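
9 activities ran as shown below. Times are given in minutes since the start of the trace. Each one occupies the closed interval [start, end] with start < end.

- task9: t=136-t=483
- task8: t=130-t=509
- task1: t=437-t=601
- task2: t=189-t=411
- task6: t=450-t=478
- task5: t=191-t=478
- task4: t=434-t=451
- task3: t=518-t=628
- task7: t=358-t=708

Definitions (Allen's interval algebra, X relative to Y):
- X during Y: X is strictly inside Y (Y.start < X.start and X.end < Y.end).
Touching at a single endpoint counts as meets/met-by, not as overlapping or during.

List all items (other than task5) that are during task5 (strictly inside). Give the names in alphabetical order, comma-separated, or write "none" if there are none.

task4

Target task5 = [t=191, t=478].
task1 [t=437, t=601] → overlapped-by → no.
task2 [t=189, t=411] → overlaps → no.
task3 [t=518, t=628] → after → no.
task4 [t=434, t=451] → during → yes.
task6 [t=450, t=478] → finishes → no.
task7 [t=358, t=708] → overlapped-by → no.
task8 [t=130, t=509] → contains → no.
task9 [t=136, t=483] → contains → no.
Result: task4.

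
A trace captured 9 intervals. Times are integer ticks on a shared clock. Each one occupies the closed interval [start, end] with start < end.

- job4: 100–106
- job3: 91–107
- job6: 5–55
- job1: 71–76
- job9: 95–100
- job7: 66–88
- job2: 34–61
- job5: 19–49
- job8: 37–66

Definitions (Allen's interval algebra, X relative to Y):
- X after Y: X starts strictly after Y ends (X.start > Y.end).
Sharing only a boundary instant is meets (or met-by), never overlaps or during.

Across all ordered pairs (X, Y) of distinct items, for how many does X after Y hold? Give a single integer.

Checking all 72 ordered pairs for relation 'after'; matching pairs in alphabetical order:
(job1, job2): job1 after job2 ✓
(job1, job5): job1 after job5 ✓
(job1, job6): job1 after job6 ✓
(job1, job8): job1 after job8 ✓
(job3, job1): job3 after job1 ✓
(job3, job2): job3 after job2 ✓
(job3, job5): job3 after job5 ✓
(job3, job6): job3 after job6 ✓
(job3, job7): job3 after job7 ✓
(job3, job8): job3 after job8 ✓
(job4, job1): job4 after job1 ✓
(job4, job2): job4 after job2 ✓
(job4, job5): job4 after job5 ✓
(job4, job6): job4 after job6 ✓
(job4, job7): job4 after job7 ✓
(job4, job8): job4 after job8 ✓
(job7, job2): job7 after job2 ✓
(job7, job5): job7 after job5 ✓
(job7, job6): job7 after job6 ✓
(job9, job1): job9 after job1 ✓
(job9, job2): job9 after job2 ✓
(job9, job5): job9 after job5 ✓
(job9, job6): job9 after job6 ✓
(job9, job7): job9 after job7 ✓
... plus 1 further pairs not listed.
Count: 25.

25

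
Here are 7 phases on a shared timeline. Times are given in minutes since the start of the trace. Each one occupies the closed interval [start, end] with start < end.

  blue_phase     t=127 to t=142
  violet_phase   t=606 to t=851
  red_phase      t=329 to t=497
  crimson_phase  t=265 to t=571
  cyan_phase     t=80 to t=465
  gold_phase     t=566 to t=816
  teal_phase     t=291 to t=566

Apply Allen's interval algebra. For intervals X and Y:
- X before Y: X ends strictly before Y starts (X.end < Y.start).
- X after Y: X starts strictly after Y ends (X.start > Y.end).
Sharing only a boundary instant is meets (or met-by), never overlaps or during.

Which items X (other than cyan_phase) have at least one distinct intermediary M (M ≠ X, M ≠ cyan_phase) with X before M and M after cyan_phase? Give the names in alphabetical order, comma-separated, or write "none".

Target cyan_phase = [t=80, t=465].
Intermediaries M with M after cyan_phase: gold_phase, violet_phase.
Via gold_phase — items with X before gold_phase: blue_phase, red_phase.
Via violet_phase — items with X before violet_phase: blue_phase, crimson_phase, red_phase, teal_phase.
Union: blue_phase, crimson_phase, red_phase, teal_phase.

blue_phase, crimson_phase, red_phase, teal_phase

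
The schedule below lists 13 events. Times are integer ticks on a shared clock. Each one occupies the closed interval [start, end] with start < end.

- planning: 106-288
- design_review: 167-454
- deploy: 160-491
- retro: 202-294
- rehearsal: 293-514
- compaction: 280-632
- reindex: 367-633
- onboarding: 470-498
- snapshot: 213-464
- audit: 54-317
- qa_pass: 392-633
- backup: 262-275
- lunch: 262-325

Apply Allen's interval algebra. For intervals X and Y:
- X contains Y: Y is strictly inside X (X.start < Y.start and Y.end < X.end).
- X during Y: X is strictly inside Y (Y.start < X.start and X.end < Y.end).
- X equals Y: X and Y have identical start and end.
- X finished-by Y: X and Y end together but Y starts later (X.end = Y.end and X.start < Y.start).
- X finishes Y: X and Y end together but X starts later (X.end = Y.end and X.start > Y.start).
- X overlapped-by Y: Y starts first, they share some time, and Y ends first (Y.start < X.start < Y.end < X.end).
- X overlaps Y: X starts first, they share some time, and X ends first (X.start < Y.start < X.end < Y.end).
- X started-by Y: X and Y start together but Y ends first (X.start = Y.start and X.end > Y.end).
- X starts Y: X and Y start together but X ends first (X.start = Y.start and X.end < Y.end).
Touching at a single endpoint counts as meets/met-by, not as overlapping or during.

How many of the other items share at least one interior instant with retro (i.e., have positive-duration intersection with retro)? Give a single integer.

9

Target retro = [202, 294].
audit [54, 317] → contains → counts.
backup [262, 275] → during → counts.
compaction [280, 632] → overlapped-by → counts.
deploy [160, 491] → contains → counts.
design_review [167, 454] → contains → counts.
lunch [262, 325] → overlapped-by → counts.
onboarding [470, 498] → after → no.
planning [106, 288] → overlaps → counts.
qa_pass [392, 633] → after → no.
rehearsal [293, 514] → overlapped-by → counts.
reindex [367, 633] → after → no.
snapshot [213, 464] → overlapped-by → counts.
Total: 9.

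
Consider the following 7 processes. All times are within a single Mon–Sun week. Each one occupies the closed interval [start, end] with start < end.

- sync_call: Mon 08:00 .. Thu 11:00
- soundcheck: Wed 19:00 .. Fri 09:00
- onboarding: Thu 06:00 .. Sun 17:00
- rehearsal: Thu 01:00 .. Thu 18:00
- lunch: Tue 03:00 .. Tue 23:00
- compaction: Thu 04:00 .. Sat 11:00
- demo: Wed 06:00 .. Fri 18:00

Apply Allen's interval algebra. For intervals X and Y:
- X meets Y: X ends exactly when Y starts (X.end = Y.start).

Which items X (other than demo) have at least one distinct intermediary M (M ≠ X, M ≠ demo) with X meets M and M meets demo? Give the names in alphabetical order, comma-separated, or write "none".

Target demo = [Wed 06:00, Fri 18:00].
Intermediaries M with M meets demo: none.
Union: none.

none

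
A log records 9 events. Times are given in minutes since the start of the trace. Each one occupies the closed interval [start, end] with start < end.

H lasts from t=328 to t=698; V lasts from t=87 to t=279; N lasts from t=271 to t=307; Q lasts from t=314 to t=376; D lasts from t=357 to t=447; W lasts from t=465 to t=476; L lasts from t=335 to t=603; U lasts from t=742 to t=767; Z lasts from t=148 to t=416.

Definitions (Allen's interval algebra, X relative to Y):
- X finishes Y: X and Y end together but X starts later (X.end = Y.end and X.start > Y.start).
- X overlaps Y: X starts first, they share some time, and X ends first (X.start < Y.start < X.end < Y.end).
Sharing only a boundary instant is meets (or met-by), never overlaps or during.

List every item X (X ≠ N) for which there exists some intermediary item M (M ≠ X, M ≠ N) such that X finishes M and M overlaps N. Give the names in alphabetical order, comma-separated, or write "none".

Target N = [t=271, t=307].
Intermediaries M with M overlaps N: V.
Via V — items with X finishes V: none.
Union: none.

none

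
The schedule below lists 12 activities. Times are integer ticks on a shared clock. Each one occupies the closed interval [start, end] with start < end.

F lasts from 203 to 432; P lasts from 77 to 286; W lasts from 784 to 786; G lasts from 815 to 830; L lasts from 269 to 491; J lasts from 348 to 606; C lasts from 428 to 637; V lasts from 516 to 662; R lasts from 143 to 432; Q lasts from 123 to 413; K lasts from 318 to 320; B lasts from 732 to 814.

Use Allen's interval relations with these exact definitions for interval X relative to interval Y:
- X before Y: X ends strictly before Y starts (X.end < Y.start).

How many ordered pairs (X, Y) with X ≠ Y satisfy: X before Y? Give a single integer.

41

Checking all 132 ordered pairs for relation 'before'; matching pairs in alphabetical order:
(B, G): B before G ✓
(C, B): C before B ✓
(C, G): C before G ✓
(C, W): C before W ✓
(F, B): F before B ✓
(F, G): F before G ✓
(F, V): F before V ✓
(F, W): F before W ✓
(J, B): J before B ✓
(J, G): J before G ✓
(J, W): J before W ✓
(K, B): K before B ✓
(K, C): K before C ✓
(K, G): K before G ✓
(K, J): K before J ✓
(K, V): K before V ✓
(K, W): K before W ✓
(L, B): L before B ✓
(L, G): L before G ✓
(L, V): L before V ✓
(L, W): L before W ✓
(P, B): P before B ✓
(P, C): P before C ✓
(P, G): P before G ✓
... plus 17 further pairs not listed.
Count: 41.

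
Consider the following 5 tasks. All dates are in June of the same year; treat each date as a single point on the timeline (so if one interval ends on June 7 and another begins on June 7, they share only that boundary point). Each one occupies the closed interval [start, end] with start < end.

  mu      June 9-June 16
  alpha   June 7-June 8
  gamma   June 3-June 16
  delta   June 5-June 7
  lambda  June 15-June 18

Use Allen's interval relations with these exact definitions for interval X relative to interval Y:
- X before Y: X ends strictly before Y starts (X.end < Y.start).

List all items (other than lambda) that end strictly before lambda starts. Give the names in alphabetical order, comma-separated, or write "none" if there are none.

alpha, delta

Target lambda = [June 15, June 18].
alpha [June 7, June 8] → before → yes.
delta [June 5, June 7] → before → yes.
gamma [June 3, June 16] → overlaps → no.
mu [June 9, June 16] → overlaps → no.
Result: alpha, delta.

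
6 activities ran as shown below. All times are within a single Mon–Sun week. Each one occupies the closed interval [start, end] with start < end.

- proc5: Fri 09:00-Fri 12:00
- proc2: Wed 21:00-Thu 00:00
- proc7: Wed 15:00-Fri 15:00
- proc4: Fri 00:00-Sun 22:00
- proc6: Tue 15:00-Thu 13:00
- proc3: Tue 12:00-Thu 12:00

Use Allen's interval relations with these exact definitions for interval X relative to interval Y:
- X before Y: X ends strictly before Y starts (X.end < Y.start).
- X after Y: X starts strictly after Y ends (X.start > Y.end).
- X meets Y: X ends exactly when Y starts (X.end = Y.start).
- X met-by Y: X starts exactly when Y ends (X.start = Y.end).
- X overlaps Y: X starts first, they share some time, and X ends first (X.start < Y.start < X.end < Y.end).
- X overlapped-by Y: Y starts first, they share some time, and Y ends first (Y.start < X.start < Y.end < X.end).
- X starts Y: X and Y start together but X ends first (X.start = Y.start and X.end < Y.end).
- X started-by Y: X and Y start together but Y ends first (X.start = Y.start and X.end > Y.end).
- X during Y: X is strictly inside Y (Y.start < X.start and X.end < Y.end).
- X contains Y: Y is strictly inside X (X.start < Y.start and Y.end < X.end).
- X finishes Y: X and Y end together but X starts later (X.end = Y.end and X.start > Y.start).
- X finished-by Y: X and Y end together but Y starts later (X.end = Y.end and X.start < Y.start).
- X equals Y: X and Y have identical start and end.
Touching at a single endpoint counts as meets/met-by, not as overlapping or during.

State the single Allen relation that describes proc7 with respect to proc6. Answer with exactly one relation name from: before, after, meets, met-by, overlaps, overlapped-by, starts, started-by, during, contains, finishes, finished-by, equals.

overlapped-by

proc7 = [Wed 15:00, Fri 15:00]; proc6 = [Tue 15:00, Thu 13:00].
Compare endpoints: proc7.start > proc6.start, proc7.start < proc6.end, proc7.end > proc6.start, proc7.end > proc6.end.
That pattern is 'overlapped-by'.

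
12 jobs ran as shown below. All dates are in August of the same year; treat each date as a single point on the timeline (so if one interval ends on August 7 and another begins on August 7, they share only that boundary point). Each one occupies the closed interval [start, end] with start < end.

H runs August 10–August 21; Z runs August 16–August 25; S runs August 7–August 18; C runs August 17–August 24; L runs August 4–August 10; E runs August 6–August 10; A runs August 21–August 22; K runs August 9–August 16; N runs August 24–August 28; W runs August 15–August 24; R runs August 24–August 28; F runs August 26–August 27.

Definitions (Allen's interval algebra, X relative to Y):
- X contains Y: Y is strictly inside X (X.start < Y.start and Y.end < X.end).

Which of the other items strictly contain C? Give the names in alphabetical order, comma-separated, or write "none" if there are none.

Z

Target C = [August 17, August 24].
A [August 21, August 22] → during → no.
E [August 6, August 10] → before → no.
F [August 26, August 27] → after → no.
H [August 10, August 21] → overlaps → no.
K [August 9, August 16] → before → no.
L [August 4, August 10] → before → no.
N [August 24, August 28] → met-by → no.
R [August 24, August 28] → met-by → no.
S [August 7, August 18] → overlaps → no.
W [August 15, August 24] → finished-by → no.
Z [August 16, August 25] → contains → yes.
Result: Z.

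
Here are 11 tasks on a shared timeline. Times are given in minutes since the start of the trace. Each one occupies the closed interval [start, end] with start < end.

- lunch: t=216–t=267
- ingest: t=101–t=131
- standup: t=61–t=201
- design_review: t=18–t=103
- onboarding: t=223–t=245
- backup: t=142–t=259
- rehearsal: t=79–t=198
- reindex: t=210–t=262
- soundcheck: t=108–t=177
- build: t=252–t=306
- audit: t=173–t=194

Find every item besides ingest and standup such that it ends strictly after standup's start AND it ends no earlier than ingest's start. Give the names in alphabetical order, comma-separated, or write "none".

Conditions: its end is strictly after standup's start (X.end > t=61) AND its end is no earlier than ingest's start (X.end >= t=101).
audit: end t=194 > t=61? ✓; end t=194 >= t=101? ✓ → yes.
backup: end t=259 > t=61? ✓; end t=259 >= t=101? ✓ → yes.
build: end t=306 > t=61? ✓; end t=306 >= t=101? ✓ → yes.
design_review: end t=103 > t=61? ✓; end t=103 >= t=101? ✓ → yes.
lunch: end t=267 > t=61? ✓; end t=267 >= t=101? ✓ → yes.
onboarding: end t=245 > t=61? ✓; end t=245 >= t=101? ✓ → yes.
rehearsal: end t=198 > t=61? ✓; end t=198 >= t=101? ✓ → yes.
reindex: end t=262 > t=61? ✓; end t=262 >= t=101? ✓ → yes.
soundcheck: end t=177 > t=61? ✓; end t=177 >= t=101? ✓ → yes.
Result: audit, backup, build, design_review, lunch, onboarding, rehearsal, reindex, soundcheck.

audit, backup, build, design_review, lunch, onboarding, rehearsal, reindex, soundcheck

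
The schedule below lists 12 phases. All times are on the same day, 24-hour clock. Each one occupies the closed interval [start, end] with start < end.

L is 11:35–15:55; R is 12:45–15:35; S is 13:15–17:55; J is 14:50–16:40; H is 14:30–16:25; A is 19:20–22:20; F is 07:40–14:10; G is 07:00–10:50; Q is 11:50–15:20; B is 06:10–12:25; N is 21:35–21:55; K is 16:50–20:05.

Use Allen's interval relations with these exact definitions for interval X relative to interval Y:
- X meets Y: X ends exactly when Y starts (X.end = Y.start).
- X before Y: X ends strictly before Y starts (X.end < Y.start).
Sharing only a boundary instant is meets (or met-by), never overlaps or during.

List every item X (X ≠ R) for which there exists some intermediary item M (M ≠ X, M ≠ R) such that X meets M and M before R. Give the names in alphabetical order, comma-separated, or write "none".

none

Target R = [12:45, 15:35].
Intermediaries M with M before R: B, G.
Via B — items with X meets B: none.
Via G — items with X meets G: none.
Union: none.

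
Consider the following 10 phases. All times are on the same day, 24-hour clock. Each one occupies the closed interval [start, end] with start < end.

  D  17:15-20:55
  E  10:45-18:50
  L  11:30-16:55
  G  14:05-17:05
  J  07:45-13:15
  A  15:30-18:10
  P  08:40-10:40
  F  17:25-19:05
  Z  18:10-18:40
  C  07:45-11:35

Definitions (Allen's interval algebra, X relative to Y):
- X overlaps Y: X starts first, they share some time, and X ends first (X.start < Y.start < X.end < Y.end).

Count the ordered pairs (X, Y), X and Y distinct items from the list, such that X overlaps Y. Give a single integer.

11

Checking all 90 ordered pairs for relation 'overlaps'; matching pairs in alphabetical order:
(A, D): A overlaps D ✓
(A, F): A overlaps F ✓
(C, E): C overlaps E ✓
(C, L): C overlaps L ✓
(E, D): E overlaps D ✓
(E, F): E overlaps F ✓
(G, A): G overlaps A ✓
(J, E): J overlaps E ✓
(J, L): J overlaps L ✓
(L, A): L overlaps A ✓
(L, G): L overlaps G ✓
Count: 11.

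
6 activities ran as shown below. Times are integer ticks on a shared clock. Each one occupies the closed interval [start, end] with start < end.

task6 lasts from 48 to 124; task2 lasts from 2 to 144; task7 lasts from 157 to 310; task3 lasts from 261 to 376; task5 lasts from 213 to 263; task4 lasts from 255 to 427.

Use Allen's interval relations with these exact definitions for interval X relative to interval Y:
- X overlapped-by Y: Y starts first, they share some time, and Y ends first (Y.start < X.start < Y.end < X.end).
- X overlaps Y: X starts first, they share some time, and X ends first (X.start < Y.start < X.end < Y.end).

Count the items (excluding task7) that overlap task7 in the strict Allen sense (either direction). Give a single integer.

2

Target task7 = [157, 310].
task2 [2, 144] → before → no.
task3 [261, 376] → overlapped-by → counts.
task4 [255, 427] → overlapped-by → counts.
task5 [213, 263] → during → no.
task6 [48, 124] → before → no.
Total: 2.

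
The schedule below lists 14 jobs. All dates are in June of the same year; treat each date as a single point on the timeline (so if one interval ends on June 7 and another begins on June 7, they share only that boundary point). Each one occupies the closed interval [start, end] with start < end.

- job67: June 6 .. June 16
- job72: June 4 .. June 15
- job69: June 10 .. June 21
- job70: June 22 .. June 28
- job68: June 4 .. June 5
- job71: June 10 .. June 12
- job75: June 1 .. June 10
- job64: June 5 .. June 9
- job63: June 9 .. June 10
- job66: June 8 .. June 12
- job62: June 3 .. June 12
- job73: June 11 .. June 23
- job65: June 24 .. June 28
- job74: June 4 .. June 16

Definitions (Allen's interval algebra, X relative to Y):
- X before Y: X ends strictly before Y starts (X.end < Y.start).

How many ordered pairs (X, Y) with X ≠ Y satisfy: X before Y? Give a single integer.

34

Checking all 182 ordered pairs for relation 'before'; matching pairs in alphabetical order:
(job62, job65): job62 before job65 ✓
(job62, job70): job62 before job70 ✓
(job63, job65): job63 before job65 ✓
(job63, job70): job63 before job70 ✓
(job63, job73): job63 before job73 ✓
(job64, job65): job64 before job65 ✓
(job64, job69): job64 before job69 ✓
(job64, job70): job64 before job70 ✓
(job64, job71): job64 before job71 ✓
(job64, job73): job64 before job73 ✓
(job66, job65): job66 before job65 ✓
(job66, job70): job66 before job70 ✓
(job67, job65): job67 before job65 ✓
(job67, job70): job67 before job70 ✓
(job68, job63): job68 before job63 ✓
(job68, job65): job68 before job65 ✓
(job68, job66): job68 before job66 ✓
(job68, job67): job68 before job67 ✓
(job68, job69): job68 before job69 ✓
(job68, job70): job68 before job70 ✓
(job68, job71): job68 before job71 ✓
(job68, job73): job68 before job73 ✓
(job69, job65): job69 before job65 ✓
(job69, job70): job69 before job70 ✓
... plus 10 further pairs not listed.
Count: 34.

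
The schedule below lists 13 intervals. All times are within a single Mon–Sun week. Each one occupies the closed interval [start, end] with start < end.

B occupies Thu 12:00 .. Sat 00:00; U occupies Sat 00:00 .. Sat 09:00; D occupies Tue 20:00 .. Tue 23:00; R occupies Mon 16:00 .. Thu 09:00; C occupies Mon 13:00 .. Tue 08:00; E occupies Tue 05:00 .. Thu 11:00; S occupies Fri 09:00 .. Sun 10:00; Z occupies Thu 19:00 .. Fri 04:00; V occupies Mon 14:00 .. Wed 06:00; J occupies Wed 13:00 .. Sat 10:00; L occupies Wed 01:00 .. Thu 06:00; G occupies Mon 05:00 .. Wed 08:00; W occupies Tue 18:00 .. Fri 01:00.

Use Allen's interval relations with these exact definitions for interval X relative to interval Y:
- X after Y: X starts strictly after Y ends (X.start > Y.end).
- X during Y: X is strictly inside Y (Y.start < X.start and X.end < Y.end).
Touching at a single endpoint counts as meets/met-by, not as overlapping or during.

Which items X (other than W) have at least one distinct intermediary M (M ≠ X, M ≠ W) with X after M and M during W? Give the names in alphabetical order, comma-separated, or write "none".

Target W = [Tue 18:00, Fri 01:00].
Intermediaries M with M during W: D, L.
Via D — items with X after D: B, J, L, S, U, Z.
Via L — items with X after L: B, S, U, Z.
Union: B, J, L, S, U, Z.

B, J, L, S, U, Z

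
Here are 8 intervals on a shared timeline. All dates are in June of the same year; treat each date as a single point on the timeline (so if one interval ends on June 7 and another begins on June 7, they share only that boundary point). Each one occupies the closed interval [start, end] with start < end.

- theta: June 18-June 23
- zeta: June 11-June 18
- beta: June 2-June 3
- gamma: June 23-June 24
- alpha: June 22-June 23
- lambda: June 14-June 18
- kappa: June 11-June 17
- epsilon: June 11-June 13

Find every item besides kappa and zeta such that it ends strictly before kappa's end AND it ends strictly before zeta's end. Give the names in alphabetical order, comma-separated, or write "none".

beta, epsilon

Conditions: its end is strictly before kappa's end (X.end < June 17) AND its end is strictly before zeta's end (X.end < June 18).
alpha: end June 23 < June 17? ✗; end June 23 < June 18? ✗ → no.
beta: end June 3 < June 17? ✓; end June 3 < June 18? ✓ → yes.
epsilon: end June 13 < June 17? ✓; end June 13 < June 18? ✓ → yes.
gamma: end June 24 < June 17? ✗; end June 24 < June 18? ✗ → no.
lambda: end June 18 < June 17? ✗; end June 18 < June 18? ✗ → no.
theta: end June 23 < June 17? ✗; end June 23 < June 18? ✗ → no.
Result: beta, epsilon.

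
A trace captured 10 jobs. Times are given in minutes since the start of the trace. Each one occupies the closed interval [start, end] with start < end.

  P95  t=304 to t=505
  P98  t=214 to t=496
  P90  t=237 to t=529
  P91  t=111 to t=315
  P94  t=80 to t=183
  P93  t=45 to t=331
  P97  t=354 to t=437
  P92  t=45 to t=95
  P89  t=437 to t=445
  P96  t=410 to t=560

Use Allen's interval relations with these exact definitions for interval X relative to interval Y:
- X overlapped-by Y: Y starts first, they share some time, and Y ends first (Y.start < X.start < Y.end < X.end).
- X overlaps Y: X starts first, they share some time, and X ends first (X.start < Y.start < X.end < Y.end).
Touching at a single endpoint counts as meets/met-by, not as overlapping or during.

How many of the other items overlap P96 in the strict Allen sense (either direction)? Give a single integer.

Target P96 = [t=410, t=560].
P89 [t=437, t=445] → during → no.
P90 [t=237, t=529] → overlaps → counts.
P91 [t=111, t=315] → before → no.
P92 [t=45, t=95] → before → no.
P93 [t=45, t=331] → before → no.
P94 [t=80, t=183] → before → no.
P95 [t=304, t=505] → overlaps → counts.
P97 [t=354, t=437] → overlaps → counts.
P98 [t=214, t=496] → overlaps → counts.
Total: 4.

4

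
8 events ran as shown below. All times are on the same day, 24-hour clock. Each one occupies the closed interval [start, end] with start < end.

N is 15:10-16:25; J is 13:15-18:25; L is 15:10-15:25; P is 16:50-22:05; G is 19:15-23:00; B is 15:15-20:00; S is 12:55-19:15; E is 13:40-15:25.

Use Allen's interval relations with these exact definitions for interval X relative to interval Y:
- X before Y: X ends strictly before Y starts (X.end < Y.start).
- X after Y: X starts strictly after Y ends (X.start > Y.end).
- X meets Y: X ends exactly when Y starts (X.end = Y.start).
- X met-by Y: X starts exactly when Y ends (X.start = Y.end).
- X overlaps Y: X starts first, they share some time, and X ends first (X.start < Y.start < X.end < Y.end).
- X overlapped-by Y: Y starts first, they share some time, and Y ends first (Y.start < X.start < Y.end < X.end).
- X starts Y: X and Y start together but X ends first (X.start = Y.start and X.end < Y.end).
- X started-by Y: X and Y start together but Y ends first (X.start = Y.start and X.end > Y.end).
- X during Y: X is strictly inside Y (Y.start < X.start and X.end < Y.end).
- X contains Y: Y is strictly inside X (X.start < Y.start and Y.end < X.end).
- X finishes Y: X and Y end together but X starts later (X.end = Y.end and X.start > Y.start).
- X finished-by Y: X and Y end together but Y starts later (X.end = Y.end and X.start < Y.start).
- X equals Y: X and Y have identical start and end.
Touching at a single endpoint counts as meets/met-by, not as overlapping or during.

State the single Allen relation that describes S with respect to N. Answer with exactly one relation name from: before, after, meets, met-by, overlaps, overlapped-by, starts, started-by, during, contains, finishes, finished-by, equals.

contains

S = [12:55, 19:15]; N = [15:10, 16:25].
Compare endpoints: S.start < N.start, S.start < N.end, S.end > N.start, S.end > N.end.
That pattern is 'contains'.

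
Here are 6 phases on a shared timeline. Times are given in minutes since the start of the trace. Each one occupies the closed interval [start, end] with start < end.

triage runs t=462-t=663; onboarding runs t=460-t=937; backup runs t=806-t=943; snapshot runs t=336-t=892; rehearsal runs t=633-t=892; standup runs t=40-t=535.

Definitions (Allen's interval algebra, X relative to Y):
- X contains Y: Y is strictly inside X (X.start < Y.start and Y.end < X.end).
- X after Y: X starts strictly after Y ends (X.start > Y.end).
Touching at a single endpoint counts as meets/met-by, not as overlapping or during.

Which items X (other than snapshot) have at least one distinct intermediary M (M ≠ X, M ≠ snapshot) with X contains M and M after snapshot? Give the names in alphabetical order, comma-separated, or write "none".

Target snapshot = [t=336, t=892].
Intermediaries M with M after snapshot: none.
Union: none.

none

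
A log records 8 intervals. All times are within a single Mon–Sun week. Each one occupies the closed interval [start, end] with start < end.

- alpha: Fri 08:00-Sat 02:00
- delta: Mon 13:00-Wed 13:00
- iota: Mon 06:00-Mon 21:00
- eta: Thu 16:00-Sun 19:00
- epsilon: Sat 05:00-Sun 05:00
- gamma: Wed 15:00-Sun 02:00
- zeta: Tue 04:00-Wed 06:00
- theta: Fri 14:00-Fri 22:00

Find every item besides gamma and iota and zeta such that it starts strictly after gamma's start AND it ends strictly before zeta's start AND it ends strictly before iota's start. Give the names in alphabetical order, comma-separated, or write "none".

Conditions: its start is strictly after gamma's start (X.start > Wed 15:00) AND its end is strictly before zeta's start (X.end < Tue 04:00) AND its end is strictly before iota's start (X.end < Mon 06:00).
alpha: start Fri 08:00 > Wed 15:00? ✓; end Sat 02:00 < Tue 04:00? ✗; end Sat 02:00 < Mon 06:00? ✗ → no.
delta: start Mon 13:00 > Wed 15:00? ✗; end Wed 13:00 < Tue 04:00? ✗; end Wed 13:00 < Mon 06:00? ✗ → no.
epsilon: start Sat 05:00 > Wed 15:00? ✓; end Sun 05:00 < Tue 04:00? ✗; end Sun 05:00 < Mon 06:00? ✗ → no.
eta: start Thu 16:00 > Wed 15:00? ✓; end Sun 19:00 < Tue 04:00? ✗; end Sun 19:00 < Mon 06:00? ✗ → no.
theta: start Fri 14:00 > Wed 15:00? ✓; end Fri 22:00 < Tue 04:00? ✗; end Fri 22:00 < Mon 06:00? ✗ → no.
Result: none.

none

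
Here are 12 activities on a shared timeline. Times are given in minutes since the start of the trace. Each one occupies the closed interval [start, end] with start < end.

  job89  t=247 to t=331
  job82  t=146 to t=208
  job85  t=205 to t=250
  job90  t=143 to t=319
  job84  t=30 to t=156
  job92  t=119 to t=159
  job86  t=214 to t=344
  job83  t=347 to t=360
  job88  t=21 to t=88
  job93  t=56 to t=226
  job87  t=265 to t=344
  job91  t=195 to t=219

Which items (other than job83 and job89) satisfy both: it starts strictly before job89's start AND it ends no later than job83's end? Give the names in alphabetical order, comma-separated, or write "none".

job82, job84, job85, job86, job88, job90, job91, job92, job93

Conditions: its start is strictly before job89's start (X.start < t=247) AND its end is no later than job83's end (X.end <= t=360).
job82: start t=146 < t=247? ✓; end t=208 <= t=360? ✓ → yes.
job84: start t=30 < t=247? ✓; end t=156 <= t=360? ✓ → yes.
job85: start t=205 < t=247? ✓; end t=250 <= t=360? ✓ → yes.
job86: start t=214 < t=247? ✓; end t=344 <= t=360? ✓ → yes.
job87: start t=265 < t=247? ✗; end t=344 <= t=360? ✓ → no.
job88: start t=21 < t=247? ✓; end t=88 <= t=360? ✓ → yes.
job90: start t=143 < t=247? ✓; end t=319 <= t=360? ✓ → yes.
job91: start t=195 < t=247? ✓; end t=219 <= t=360? ✓ → yes.
job92: start t=119 < t=247? ✓; end t=159 <= t=360? ✓ → yes.
job93: start t=56 < t=247? ✓; end t=226 <= t=360? ✓ → yes.
Result: job82, job84, job85, job86, job88, job90, job91, job92, job93.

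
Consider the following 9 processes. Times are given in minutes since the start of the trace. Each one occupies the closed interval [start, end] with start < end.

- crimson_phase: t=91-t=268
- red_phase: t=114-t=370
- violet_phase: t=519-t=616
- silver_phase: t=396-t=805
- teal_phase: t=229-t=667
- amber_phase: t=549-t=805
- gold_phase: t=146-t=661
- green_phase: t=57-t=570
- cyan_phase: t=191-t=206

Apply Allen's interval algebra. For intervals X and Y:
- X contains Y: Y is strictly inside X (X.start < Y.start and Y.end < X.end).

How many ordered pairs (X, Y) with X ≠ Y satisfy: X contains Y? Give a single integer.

9

Checking all 72 ordered pairs for relation 'contains'; matching pairs in alphabetical order:
(crimson_phase, cyan_phase): crimson_phase contains cyan_phase ✓
(gold_phase, cyan_phase): gold_phase contains cyan_phase ✓
(gold_phase, violet_phase): gold_phase contains violet_phase ✓
(green_phase, crimson_phase): green_phase contains crimson_phase ✓
(green_phase, cyan_phase): green_phase contains cyan_phase ✓
(green_phase, red_phase): green_phase contains red_phase ✓
(red_phase, cyan_phase): red_phase contains cyan_phase ✓
(silver_phase, violet_phase): silver_phase contains violet_phase ✓
(teal_phase, violet_phase): teal_phase contains violet_phase ✓
Count: 9.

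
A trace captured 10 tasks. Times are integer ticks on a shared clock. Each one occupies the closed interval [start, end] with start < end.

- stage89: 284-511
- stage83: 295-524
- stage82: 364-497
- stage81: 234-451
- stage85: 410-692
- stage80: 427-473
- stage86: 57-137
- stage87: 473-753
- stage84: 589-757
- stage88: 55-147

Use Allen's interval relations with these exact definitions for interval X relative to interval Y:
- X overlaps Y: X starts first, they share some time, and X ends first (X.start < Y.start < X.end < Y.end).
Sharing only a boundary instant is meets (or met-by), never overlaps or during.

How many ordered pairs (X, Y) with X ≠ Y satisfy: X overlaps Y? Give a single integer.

Checking all 90 ordered pairs for relation 'overlaps'; matching pairs in alphabetical order:
(stage81, stage80): stage81 overlaps stage80 ✓
(stage81, stage82): stage81 overlaps stage82 ✓
(stage81, stage83): stage81 overlaps stage83 ✓
(stage81, stage85): stage81 overlaps stage85 ✓
(stage81, stage89): stage81 overlaps stage89 ✓
(stage82, stage85): stage82 overlaps stage85 ✓
(stage82, stage87): stage82 overlaps stage87 ✓
(stage83, stage85): stage83 overlaps stage85 ✓
(stage83, stage87): stage83 overlaps stage87 ✓
(stage85, stage84): stage85 overlaps stage84 ✓
(stage85, stage87): stage85 overlaps stage87 ✓
(stage87, stage84): stage87 overlaps stage84 ✓
(stage89, stage83): stage89 overlaps stage83 ✓
(stage89, stage85): stage89 overlaps stage85 ✓
(stage89, stage87): stage89 overlaps stage87 ✓
Count: 15.

15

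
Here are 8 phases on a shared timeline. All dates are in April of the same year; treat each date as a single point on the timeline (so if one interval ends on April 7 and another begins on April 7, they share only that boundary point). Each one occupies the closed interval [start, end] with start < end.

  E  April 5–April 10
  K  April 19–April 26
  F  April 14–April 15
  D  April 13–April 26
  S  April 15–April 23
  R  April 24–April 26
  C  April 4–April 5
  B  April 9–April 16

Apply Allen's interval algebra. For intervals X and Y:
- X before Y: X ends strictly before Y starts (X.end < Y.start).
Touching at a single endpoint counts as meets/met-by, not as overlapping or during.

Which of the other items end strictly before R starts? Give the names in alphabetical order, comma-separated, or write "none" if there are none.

Target R = [April 24, April 26].
B [April 9, April 16] → before → yes.
C [April 4, April 5] → before → yes.
D [April 13, April 26] → finished-by → no.
E [April 5, April 10] → before → yes.
F [April 14, April 15] → before → yes.
K [April 19, April 26] → finished-by → no.
S [April 15, April 23] → before → yes.
Result: B, C, E, F, S.

B, C, E, F, S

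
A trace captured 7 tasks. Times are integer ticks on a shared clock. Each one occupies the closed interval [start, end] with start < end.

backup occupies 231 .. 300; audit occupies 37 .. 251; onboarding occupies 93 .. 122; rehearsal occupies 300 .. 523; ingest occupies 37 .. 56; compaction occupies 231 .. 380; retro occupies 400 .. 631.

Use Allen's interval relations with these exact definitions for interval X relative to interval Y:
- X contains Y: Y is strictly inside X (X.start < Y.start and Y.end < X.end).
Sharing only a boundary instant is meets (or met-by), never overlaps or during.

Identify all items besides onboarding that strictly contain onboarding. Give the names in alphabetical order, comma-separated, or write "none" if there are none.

Target onboarding = [93, 122].
audit [37, 251] → contains → yes.
backup [231, 300] → after → no.
compaction [231, 380] → after → no.
ingest [37, 56] → before → no.
rehearsal [300, 523] → after → no.
retro [400, 631] → after → no.
Result: audit.

audit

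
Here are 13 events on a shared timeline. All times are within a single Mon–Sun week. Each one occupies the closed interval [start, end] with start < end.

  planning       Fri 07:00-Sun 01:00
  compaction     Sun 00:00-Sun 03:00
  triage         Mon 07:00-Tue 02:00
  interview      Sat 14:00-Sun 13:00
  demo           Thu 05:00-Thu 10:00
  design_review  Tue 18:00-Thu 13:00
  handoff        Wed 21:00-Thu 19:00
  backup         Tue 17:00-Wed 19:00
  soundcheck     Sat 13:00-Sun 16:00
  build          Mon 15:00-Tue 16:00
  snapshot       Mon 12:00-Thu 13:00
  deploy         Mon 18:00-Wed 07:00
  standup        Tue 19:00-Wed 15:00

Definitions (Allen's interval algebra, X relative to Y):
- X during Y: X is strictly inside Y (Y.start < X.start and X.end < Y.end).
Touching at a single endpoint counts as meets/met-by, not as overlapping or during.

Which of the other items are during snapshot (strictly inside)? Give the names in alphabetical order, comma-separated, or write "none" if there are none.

Target snapshot = [Mon 12:00, Thu 13:00].
backup [Tue 17:00, Wed 19:00] → during → yes.
build [Mon 15:00, Tue 16:00] → during → yes.
compaction [Sun 00:00, Sun 03:00] → after → no.
demo [Thu 05:00, Thu 10:00] → during → yes.
deploy [Mon 18:00, Wed 07:00] → during → yes.
design_review [Tue 18:00, Thu 13:00] → finishes → no.
handoff [Wed 21:00, Thu 19:00] → overlapped-by → no.
interview [Sat 14:00, Sun 13:00] → after → no.
planning [Fri 07:00, Sun 01:00] → after → no.
soundcheck [Sat 13:00, Sun 16:00] → after → no.
standup [Tue 19:00, Wed 15:00] → during → yes.
triage [Mon 07:00, Tue 02:00] → overlaps → no.
Result: backup, build, demo, deploy, standup.

backup, build, demo, deploy, standup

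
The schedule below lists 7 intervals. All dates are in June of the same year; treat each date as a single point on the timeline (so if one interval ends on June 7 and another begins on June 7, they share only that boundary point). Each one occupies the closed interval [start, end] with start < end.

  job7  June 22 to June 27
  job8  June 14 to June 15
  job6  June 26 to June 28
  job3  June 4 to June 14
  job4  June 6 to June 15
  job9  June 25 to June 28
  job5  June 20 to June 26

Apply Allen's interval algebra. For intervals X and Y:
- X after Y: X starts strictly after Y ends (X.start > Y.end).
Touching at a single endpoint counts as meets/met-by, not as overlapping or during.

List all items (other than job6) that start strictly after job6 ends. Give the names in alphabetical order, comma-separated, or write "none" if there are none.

Target job6 = [June 26, June 28].
job3 [June 4, June 14] → before → no.
job4 [June 6, June 15] → before → no.
job5 [June 20, June 26] → meets → no.
job7 [June 22, June 27] → overlaps → no.
job8 [June 14, June 15] → before → no.
job9 [June 25, June 28] → finished-by → no.
Result: none.

none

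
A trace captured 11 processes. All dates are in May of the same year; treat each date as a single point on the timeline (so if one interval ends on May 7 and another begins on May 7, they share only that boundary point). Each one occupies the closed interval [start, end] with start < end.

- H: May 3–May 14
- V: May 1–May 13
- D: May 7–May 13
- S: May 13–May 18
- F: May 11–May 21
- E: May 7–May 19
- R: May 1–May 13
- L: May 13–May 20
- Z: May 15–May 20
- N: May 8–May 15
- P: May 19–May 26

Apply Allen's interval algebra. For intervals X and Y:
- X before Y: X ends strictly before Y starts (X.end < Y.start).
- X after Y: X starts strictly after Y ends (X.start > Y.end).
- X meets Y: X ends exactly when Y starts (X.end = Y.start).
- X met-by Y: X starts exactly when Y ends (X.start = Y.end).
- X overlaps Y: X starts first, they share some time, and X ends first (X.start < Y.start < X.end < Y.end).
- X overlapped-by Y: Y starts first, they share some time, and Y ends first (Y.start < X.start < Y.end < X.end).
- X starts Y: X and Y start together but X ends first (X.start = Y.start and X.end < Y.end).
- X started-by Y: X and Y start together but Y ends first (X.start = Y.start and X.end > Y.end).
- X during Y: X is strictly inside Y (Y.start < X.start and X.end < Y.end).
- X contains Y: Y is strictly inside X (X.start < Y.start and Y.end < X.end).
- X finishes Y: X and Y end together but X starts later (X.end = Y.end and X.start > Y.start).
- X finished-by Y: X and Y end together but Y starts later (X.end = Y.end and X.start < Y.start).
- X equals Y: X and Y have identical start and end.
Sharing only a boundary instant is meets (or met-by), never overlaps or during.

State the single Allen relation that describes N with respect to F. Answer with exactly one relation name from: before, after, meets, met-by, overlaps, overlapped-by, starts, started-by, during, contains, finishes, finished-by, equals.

N = [May 8, May 15]; F = [May 11, May 21].
Compare endpoints: N.start < F.start, N.start < F.end, N.end > F.start, N.end < F.end.
That pattern is 'overlaps'.

overlaps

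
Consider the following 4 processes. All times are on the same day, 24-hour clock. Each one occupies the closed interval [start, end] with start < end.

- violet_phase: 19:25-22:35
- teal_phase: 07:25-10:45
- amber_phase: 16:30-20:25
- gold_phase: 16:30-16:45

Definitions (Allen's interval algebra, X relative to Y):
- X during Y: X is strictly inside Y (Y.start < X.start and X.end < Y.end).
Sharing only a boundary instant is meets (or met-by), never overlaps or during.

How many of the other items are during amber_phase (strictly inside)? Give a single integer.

Target amber_phase = [16:30, 20:25].
gold_phase [16:30, 16:45] → starts → no.
teal_phase [07:25, 10:45] → before → no.
violet_phase [19:25, 22:35] → overlapped-by → no.
Total: 0.

0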